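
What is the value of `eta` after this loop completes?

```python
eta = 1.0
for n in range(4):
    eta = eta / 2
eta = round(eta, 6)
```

Halving LR 4 times: 1 / 2^4
`eta` takes the values: 1.0 → 0.5 → 0.25 → 0.125 → 0.0625

Answer: 0.0625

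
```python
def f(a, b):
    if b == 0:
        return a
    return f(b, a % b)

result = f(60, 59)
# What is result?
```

f(60, 59) -> f(59, 1) -> f(1, 0) -> 1

Answer: 1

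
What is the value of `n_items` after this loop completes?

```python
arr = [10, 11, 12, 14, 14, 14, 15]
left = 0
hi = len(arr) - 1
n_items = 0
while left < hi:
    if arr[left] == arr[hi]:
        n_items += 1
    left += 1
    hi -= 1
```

Count matching pairs from ends
`n_items` takes the values: 0

Answer: 0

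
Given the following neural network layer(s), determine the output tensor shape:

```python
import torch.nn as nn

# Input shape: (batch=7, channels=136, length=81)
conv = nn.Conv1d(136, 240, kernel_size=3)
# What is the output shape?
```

Input: (7, 136, 81) -> Output: (7, 240, 79)

Answer: (7, 240, 79)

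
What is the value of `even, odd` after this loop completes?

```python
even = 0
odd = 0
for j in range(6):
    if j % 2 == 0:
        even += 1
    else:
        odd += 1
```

Count evens and odds in range(6)
`even, odd` takes the values: (0, 0) → (1, 0) → (1, 1) → (2, 1) → (2, 2) → (3, 2) → (3, 3)

Answer: 3, 3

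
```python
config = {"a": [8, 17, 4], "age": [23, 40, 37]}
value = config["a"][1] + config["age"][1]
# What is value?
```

Trace:
`config = {"a": [8, 17, 4], "age": [23, 40, 37]}` → config = {'a': [8, 17, 4], 'age': [23, 40, 37]}
`value = config["a"][1] + config["age"][1]` → value = 57
So value = 57

Answer: 57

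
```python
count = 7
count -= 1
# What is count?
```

Trace:
`count = 7` → count = 7
`count -= 1` → count = 6
So count = 6

Answer: 6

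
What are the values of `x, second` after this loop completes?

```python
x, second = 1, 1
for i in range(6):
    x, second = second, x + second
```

Fibonacci: after 6 iterations
`x, second` takes the values: (1, 1) → (1, 2) → (2, 3) → (3, 5) → (5, 8) → (8, 13) → (13, 21)

Answer: 13, 21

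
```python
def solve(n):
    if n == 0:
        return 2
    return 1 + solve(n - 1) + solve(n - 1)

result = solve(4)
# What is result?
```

solve(n) = 1 + 2·solve(n-1), solve(0)=2. Closed form: (2+1)·2^4 - 1 = 47.

Answer: 47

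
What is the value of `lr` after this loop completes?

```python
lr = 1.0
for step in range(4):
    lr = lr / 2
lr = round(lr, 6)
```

Halving LR 4 times: 1 / 2^4
`lr` takes the values: 1.0 → 0.5 → 0.25 → 0.125 → 0.0625

Answer: 0.0625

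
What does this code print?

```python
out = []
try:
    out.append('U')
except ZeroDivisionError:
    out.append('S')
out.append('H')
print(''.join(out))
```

Execution trace: 'U' (try body, no exception) → 'H' (after the try/except). Output: UH

Answer: UH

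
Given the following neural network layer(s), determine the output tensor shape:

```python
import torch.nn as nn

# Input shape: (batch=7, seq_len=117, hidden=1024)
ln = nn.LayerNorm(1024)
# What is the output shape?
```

Input: (7, 117, 1024) -> Output: (7, 117, 1024)

Answer: (7, 117, 1024)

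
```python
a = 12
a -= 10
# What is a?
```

Trace:
`a = 12` → a = 12
`a -= 10` → a = 2
So a = 2

Answer: 2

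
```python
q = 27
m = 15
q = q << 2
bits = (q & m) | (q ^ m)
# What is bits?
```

Trace:
`q = 27` → q = 27
`m = 15` → m = 15
`q = q << 2` → q = 108
`bits = (q & m) | (q ^ m)` → bits = 111
So bits = 111

Answer: 111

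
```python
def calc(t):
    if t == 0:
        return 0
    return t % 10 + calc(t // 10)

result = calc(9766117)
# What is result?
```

Sum of digits of 9766117: 7 + 1 + 1 + 6 + 6 + 7 + 9 = 37

Answer: 37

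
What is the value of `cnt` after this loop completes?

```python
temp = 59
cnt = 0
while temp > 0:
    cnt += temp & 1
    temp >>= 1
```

Count set bits in 59 (binary: 0b111011)
`cnt` takes the values: 0 → 1 → 2 → 3 → 4 → 5

Answer: 5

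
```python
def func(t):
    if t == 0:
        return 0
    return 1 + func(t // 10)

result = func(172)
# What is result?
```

Count of digits of 172: 3

Answer: 3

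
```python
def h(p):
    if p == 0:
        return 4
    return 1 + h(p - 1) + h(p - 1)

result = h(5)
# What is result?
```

h(p) = 1 + 2·h(p-1), h(0)=4. Closed form: (4+1)·2^5 - 1 = 159.

Answer: 159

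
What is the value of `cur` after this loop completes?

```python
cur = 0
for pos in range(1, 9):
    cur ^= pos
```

XOR of 1 to 8
`cur` takes the values: 0 → 1 → 3 → 0 → 4 → 1 → 7 → 0 → 8

Answer: 8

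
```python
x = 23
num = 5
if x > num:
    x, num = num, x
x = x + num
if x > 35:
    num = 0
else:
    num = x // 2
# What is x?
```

Trace:
`x = 23` → x = 23
`num = 5` → num = 5
`if x > num: ...` → x > num is True → x = 5; num = 23
`x = x + num` → x = 28
`if x > 35: ...` → x > 35 is False, take else branch → num = 14
So x = 28

Answer: 28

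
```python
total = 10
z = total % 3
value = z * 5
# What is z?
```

Trace:
`total = 10` → total = 10
`z = total % 3` → z = 1
`value = z * 5` → value = 5
So z = 1

Answer: 1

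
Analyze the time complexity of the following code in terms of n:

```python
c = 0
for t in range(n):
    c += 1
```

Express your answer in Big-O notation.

Each loop level contributes: n. Multiplying the contributions gives O(n).

Answer: O(n)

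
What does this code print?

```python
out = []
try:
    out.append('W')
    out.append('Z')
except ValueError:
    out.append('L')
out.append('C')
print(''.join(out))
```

Execution trace: 'W' (try body) → 'Z' (try body, no exception) → 'C' (after the try/except). Output: WZC

Answer: WZC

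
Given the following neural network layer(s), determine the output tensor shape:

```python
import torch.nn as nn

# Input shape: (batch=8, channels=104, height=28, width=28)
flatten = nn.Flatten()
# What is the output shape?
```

Input: (8, 104, 28, 28) -> Output: (8, 81536)

Answer: (8, 81536)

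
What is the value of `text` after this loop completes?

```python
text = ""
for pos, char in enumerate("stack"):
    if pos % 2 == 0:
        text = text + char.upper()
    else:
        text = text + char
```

Uppercase even positions in 'stack'
`text` takes the values: "" → "S" → "St" → "StA" → "StAc" → "StAcK"

Answer: "StAcK"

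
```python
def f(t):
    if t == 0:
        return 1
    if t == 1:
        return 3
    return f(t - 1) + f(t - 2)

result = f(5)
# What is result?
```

Build up from base cases: f(0)=1, f(1)=3, f(2)=4, f(3)=7, f(4)=11, f(5)=18

Answer: 18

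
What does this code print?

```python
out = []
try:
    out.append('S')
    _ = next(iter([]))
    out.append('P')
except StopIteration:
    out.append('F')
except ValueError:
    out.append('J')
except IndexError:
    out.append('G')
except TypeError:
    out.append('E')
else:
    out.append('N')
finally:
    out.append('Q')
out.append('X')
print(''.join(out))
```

Execution trace: 'S' (try body) → 'F' (except StopIteration) → 'Q' (finally) → 'X' (after the try/except). Output: SFQX

Answer: SFQX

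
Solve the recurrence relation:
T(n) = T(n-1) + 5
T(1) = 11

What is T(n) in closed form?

Unrolling: T(n) = T(1) + 5·(n-1) = 11 + 5(n-1) = 5n + 6.

Answer: T(n) = 5n + 6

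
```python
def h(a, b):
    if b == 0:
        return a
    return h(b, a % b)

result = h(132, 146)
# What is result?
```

h(132, 146) -> h(146, 132) -> h(132, 14) -> h(14, 6) -> h(6, 2) -> h(2, 0) -> 2

Answer: 2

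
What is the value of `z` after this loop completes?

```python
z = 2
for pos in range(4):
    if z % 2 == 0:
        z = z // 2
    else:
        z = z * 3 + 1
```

Collatz-style transformation from 2
`z` takes the values: 2 → 1 → 4 → 2 → 1

Answer: 1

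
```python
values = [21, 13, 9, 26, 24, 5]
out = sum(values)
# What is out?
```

Trace:
`values = [21, 13, 9, 26, 24, 5]` → values = [21, 13, 9, 26, 24, 5]
`out = sum(values)` → out = 98
So out = 98

Answer: 98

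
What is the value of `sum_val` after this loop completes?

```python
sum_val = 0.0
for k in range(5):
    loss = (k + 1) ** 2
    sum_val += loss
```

Sum of squared losses 1² + 2² + ... + 5²
`sum_val` takes the values: 0.0 → 1.0 → 5.0 → 14.0 → 30.0 → 55.0

Answer: 55.0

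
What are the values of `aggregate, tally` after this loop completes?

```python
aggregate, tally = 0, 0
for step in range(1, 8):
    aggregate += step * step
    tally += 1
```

Sum of squares and count
`aggregate, tally` takes the values: (0, 0) → (1, 0) → (1, 1) → (5, 1) → (5, 2) → (14, 2) → (14, 3) → (30, 3) → (30, 4) → (55, 4) → (55, 5) → (91, 5) → (91, 6) → (140, 6) → (140, 7)

Answer: 140, 7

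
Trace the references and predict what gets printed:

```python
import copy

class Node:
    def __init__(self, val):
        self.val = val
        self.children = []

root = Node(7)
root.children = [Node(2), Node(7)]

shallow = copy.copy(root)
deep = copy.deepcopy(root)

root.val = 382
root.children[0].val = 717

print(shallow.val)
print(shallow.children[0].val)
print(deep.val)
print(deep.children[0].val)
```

Key concept: deep copy with custom objects.
Step by step:
`root = Node(7)` → root = Node(val=7, children=[])
`root.children = [Node(2), Node(7)]` → root = Node(val=7, children=[Node(val=2, children=[]), Node(val=7, children=[])])
`shallow = copy.copy(root)` → shallow = Node(val=7, children=[Node(val=2, children=[]), Node(val=7, children=[])])
`deep = copy.deepcopy(root)` → deep = Node(val=7, children=[Node(val=2, children=[]), Node(val=7, children=[])])
`root.val = 382` → root = Node(val=382, children=[Node(val=2, children=[]), Node(val=7, children=[])])
`root.children[0].val = 717` → root = Node(val=382, children=[Node(val=717, children=[]), Node(val=7, children=[])]); shallow = Node(val=7, children=[Node(val=717, children=[]), Node(val=7, children=[])])
`print(shallow.val)` → prints 7
`print(shallow.children[0].val)` → prints 717
`print(deep.val)` → prints 7
`print(deep.children[0].val)` → prints 2

Answer:
7
717
7
2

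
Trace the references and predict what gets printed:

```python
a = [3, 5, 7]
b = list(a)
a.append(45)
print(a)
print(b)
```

Key concept: list() constructor creates copy.
Step by step:
`a = [3, 5, 7]` → a = [3, 5, 7]
`b = list(a)` → b = [3, 5, 7]
`a.append(45)` → a = [3, 5, 7, 45]
`print(a)` → prints [3, 5, 7, 45]
`print(b)` → prints [3, 5, 7]

Answer:
[3, 5, 7, 45]
[3, 5, 7]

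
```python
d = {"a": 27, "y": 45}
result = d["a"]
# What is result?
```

Trace:
`d = {"a": 27, "y": 45}` → d = {'a': 27, 'y': 45}
`result = d["a"]` → result = 27
So result = 27

Answer: 27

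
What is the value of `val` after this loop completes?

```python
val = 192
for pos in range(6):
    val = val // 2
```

Halve 6 times: 192 // 2^6 = 3
`val` takes the values: 192 → 96 → 48 → 24 → 12 → 6 → 3

Answer: 3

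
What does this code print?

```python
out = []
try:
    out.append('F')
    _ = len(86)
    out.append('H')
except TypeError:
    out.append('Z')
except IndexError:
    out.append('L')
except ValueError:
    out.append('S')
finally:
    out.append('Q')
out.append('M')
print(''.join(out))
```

Execution trace: 'F' (try body) → 'Z' (except TypeError) → 'Q' (finally) → 'M' (after the try/except). Output: FZQM

Answer: FZQM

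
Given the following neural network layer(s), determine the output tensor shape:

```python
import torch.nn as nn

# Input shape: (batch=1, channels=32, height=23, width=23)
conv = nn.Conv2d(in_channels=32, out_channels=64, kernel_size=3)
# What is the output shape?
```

Input: (1, 32, 23, 23) -> Output: (1, 64, 21, 21)

Answer: (1, 64, 21, 21)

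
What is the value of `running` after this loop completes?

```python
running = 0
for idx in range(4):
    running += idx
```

Sum of 0 to 3 = 6
`running` takes the values: 0 → 1 → 3 → 6

Answer: 6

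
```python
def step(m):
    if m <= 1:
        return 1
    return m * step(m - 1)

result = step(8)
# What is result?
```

step(8) = 8 * 7 * 6 * 5 * 4 * 3 * 2 * 1 = 40320

Answer: 40320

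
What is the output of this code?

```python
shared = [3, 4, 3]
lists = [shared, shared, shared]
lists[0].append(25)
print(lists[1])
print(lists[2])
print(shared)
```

Key concept: list of same reference.
Step by step:
`shared = [3, 4, 3]` → shared = [3, 4, 3]
`lists = [shared, shared, shared]` → lists = [[3, 4, 3], [3, 4, 3], [3, 4, 3]]
`lists[0].append(25)` → shared = [3, 4, 3, 25]; lists = [[3, 4, 3, 25], [3, 4, 3, 25], [3, 4, 3, 25]]
`print(lists[1])` → prints [3, 4, 3, 25]
`print(lists[2])` → prints [3, 4, 3, 25]
`print(shared)` → prints [3, 4, 3, 25]

Answer:
[3, 4, 3, 25]
[3, 4, 3, 25]
[3, 4, 3, 25]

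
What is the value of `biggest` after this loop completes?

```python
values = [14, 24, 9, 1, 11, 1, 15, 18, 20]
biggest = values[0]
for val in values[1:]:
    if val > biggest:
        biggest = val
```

Maximum of [14, 24, 9, 1, 11, 1, 15, 18, 20]
`biggest` takes the values: 14 → 24

Answer: 24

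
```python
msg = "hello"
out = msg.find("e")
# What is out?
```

Trace:
`msg = "hello"` → msg = 'hello'
`out = msg.find("e")` → out = 1
So out = 1

Answer: 1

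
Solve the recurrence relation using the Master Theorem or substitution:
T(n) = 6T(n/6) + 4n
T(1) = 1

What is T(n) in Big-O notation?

By Master Theorem: a=6, b=6, f(n)=4n. Since log_6(6) = 1 and f(n) = Θ(n^1), Case 2 applies. T(n) = O(n log n).

Answer: O(n log n)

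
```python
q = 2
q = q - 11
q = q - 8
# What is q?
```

Trace:
`q = 2` → q = 2
`q = q - 11` → q = -9
`q = q - 8` → q = -17
So q = -17

Answer: -17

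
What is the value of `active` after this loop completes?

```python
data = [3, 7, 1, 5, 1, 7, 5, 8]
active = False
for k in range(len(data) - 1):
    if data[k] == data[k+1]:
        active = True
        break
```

Check consecutive duplicates in [3, 7, 1, 5, 1, 7, 5, 8]
`active` takes the values: False

Answer: False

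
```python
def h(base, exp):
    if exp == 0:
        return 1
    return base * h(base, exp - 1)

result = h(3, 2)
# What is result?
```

h(3, 2) = 3 * 3 = 9

Answer: 9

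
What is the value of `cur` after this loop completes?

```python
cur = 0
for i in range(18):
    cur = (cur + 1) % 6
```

Increment mod 6, 18 times = 0
`cur` takes the values: 0 → 1 → 2 → 3 → 4 → 5 → 0 → 1 → 2 → 3 → 4 → 5 → 0 → 1 → 2 → 3 → 4 → 5 → 0

Answer: 0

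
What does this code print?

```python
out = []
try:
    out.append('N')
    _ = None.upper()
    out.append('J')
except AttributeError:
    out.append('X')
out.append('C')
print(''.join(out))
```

Execution trace: 'N' (try body) → 'X' (except AttributeError) → 'C' (after the try/except). Output: NXC

Answer: NXC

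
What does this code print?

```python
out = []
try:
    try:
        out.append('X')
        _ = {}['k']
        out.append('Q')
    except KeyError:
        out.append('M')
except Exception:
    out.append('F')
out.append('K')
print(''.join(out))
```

Execution trace: 'X' (inner try body) → 'M' (inner except KeyError) → 'K' (after the try/except). Output: XMK

Answer: XMK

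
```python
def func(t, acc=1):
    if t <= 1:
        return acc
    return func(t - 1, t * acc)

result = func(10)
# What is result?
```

Accumulator trace (n, acc): (10, 1) -> (9, 10) -> (8, 90) -> (7, 720) -> (6, 5040) -> (5, 30240) -> (4, 151200) -> (3, 604800) -> (2, 1814400) -> (1, 3628800) -> return 3628800

Answer: 3628800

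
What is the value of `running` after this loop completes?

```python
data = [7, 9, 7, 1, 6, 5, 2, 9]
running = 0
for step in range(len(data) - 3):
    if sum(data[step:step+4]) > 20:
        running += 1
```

Count windows with sum > 20
`running` takes the values: 0 → 1 → 2 → 3

Answer: 3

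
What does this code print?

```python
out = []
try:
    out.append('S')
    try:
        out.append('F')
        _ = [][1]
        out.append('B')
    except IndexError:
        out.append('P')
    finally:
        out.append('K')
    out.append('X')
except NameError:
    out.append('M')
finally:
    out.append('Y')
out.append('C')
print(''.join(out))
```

Execution trace: 'S' (try body) → 'F' (inner try body) → 'P' (inner except IndexError) → 'K' (inner finally) → 'X' (try body, no exception) → 'Y' (finally) → 'C' (after the try/except). Output: SFPKXYC

Answer: SFPKXYC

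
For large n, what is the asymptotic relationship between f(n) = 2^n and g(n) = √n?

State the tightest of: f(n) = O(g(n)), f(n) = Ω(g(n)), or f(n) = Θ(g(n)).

2^n vs √n: f(n) = Ω(g(n)) but not O(g(n)) — 2^n grows strictly faster than √n.

Answer: f(n) = Ω(g(n)) but not O(g(n)) — 2^n grows strictly faster than √n.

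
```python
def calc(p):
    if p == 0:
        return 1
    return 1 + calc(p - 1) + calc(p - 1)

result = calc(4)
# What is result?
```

calc(p) = 1 + 2·calc(p-1), calc(0)=1. Closed form: (1+1)·2^4 - 1 = 31.

Answer: 31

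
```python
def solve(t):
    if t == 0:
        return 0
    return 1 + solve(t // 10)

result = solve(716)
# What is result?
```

Count of digits of 716: 3

Answer: 3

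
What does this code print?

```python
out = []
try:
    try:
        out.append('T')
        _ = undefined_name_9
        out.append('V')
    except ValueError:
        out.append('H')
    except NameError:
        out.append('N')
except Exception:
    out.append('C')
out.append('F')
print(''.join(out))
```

Execution trace: 'T' (inner try body) → 'N' (inner except NameError) → 'F' (after the try/except). Output: TNF

Answer: TNF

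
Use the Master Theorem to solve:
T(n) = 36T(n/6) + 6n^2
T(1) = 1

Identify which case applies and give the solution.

a=36, b=6, f(n)=6n^2. log_6(36) = 2. Since c=2 = 2, Case 2 applies: T(n) = Θ(n^log_b(a) · log n) = O(n^2 log n).

Answer: O(n^2 log n) - Case 2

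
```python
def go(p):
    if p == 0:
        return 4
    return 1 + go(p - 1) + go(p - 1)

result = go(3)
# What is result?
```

go(p) = 1 + 2·go(p-1), go(0)=4. Closed form: (4+1)·2^3 - 1 = 39.

Answer: 39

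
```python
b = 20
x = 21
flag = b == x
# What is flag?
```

Trace:
`b = 20` → b = 20
`x = 21` → x = 21
`flag = b == x` → flag = False
So flag = False

Answer: False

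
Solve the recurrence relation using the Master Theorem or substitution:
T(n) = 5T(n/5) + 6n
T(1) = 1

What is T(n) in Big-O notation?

By Master Theorem: a=5, b=5, f(n)=6n. Since log_5(5) = 1 and f(n) = Θ(n^1), Case 2 applies. T(n) = O(n log n).

Answer: O(n log n)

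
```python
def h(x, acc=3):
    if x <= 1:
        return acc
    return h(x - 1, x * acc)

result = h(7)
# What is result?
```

Accumulator trace (n, acc): (7, 3) -> (6, 21) -> (5, 126) -> (4, 630) -> (3, 2520) -> (2, 7560) -> (1, 15120) -> return 15120

Answer: 15120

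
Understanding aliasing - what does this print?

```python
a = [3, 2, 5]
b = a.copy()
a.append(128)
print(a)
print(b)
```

Key concept: list.copy() creates independent copy.
Step by step:
`a = [3, 2, 5]` → a = [3, 2, 5]
`b = a.copy()` → b = [3, 2, 5]
`a.append(128)` → a = [3, 2, 5, 128]
`print(a)` → prints [3, 2, 5, 128]
`print(b)` → prints [3, 2, 5]

Answer:
[3, 2, 5, 128]
[3, 2, 5]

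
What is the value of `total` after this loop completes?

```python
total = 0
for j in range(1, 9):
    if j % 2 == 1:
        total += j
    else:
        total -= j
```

Add odd, subtract even
`total` takes the values: 0 → 1 → -1 → 2 → -2 → 3 → -3 → 4 → -4

Answer: -4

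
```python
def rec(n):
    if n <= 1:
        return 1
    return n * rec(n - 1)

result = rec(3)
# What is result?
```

rec(3) = 3 * 2 * 1 = 6

Answer: 6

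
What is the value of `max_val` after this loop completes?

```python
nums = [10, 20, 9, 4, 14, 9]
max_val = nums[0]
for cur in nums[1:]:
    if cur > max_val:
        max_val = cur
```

Maximum of [10, 20, 9, 4, 14, 9]
`max_val` takes the values: 10 → 20

Answer: 20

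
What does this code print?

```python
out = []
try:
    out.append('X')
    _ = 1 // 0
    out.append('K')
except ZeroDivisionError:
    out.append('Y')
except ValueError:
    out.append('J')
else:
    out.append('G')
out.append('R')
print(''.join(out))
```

Execution trace: 'X' (try body) → 'Y' (except ZeroDivisionError) → 'R' (after the try/except). Output: XYR

Answer: XYR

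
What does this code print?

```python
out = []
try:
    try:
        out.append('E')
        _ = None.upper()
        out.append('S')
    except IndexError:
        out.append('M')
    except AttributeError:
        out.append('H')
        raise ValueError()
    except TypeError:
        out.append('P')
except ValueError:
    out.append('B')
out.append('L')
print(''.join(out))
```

Execution trace: 'E' (inner try body) → 'H' (inner except AttributeError) → 'B' (outer except ValueError) → 'L' (after the try/except). Output: EHBL

Answer: EHBL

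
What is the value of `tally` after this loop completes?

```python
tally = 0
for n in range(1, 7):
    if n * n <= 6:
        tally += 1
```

Count numbers where n² ≤ 6
`tally` takes the values: 0 → 1 → 2

Answer: 2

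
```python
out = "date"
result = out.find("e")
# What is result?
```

Trace:
`out = "date"` → out = 'date'
`result = out.find("e")` → result = 3
So result = 3

Answer: 3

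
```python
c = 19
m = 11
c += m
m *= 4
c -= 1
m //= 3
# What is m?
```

Trace:
`c = 19` → c = 19
`m = 11` → m = 11
`c += m` → c = 30
`m *= 4` → m = 44
`c -= 1` → c = 29
`m //= 3` → m = 14
So m = 14

Answer: 14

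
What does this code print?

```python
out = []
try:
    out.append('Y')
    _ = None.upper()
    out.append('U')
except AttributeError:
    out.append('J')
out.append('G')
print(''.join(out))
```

Execution trace: 'Y' (try body) → 'J' (except AttributeError) → 'G' (after the try/except). Output: YJG

Answer: YJG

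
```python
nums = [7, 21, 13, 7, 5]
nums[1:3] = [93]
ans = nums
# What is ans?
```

Trace:
`nums = [7, 21, 13, 7, 5]` → nums = [7, 21, 13, 7, 5]
`nums[1:3] = [93]` → nums = [7, 93, 7, 5]
`ans = nums` → ans = [7, 93, 7, 5]
So ans = [7, 93, 7, 5]

Answer: [7, 93, 7, 5]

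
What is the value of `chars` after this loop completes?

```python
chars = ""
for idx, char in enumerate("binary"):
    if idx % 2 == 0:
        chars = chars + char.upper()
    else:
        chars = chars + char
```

Uppercase even positions in 'binary'
`chars` takes the values: "" → "B" → "Bi" → "BiN" → "BiNa" → "BiNaR" → "BiNaRy"

Answer: "BiNaRy"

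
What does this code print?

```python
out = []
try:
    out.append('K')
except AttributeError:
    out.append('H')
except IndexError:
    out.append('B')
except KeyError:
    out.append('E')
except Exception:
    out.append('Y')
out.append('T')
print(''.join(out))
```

Execution trace: 'K' (try body, no exception) → 'T' (after the try/except). Output: KT

Answer: KT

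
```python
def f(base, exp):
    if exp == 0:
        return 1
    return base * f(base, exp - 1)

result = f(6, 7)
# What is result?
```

f(6, 7) = 6 * 6 * 6 * 6 * 6 * 6 * 6 = 279936

Answer: 279936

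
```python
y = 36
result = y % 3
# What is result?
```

Trace:
`y = 36` → y = 36
`result = y % 3` → result = 0
So result = 0

Answer: 0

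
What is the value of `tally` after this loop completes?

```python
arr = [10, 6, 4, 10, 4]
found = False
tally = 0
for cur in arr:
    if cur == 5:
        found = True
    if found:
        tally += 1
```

Count elements after first 5 in [10, 6, 4, 10, 4]
`tally` takes the values: 0

Answer: 0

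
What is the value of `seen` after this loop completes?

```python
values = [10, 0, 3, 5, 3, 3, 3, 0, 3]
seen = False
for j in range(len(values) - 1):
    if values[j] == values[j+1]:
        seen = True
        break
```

Check consecutive duplicates in [10, 0, 3, 5, 3, 3, 3, 0, 3]
`seen` takes the values: False → True

Answer: True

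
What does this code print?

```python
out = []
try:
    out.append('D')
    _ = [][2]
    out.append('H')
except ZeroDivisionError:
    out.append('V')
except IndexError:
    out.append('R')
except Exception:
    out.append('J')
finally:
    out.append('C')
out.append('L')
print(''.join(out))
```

Execution trace: 'D' (try body) → 'R' (except IndexError) → 'C' (finally) → 'L' (after the try/except). Output: DRCL

Answer: DRCL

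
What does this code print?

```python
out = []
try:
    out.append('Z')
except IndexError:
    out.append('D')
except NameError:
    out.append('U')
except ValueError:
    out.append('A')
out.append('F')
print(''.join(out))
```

Execution trace: 'Z' (try body, no exception) → 'F' (after the try/except). Output: ZF

Answer: ZF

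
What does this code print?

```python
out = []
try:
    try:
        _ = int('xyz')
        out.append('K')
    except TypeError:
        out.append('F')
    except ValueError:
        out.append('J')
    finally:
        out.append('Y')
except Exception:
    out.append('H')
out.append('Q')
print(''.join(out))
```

Execution trace: 'J' (inner except ValueError) → 'Y' (inner finally) → 'Q' (after the try/except). Output: JYQ

Answer: JYQ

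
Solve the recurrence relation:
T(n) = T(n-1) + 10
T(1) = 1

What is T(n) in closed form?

Unrolling: T(n) = T(1) + 10·(n-1) = 1 + 10(n-1) = 10n - 9.

Answer: T(n) = 10n - 9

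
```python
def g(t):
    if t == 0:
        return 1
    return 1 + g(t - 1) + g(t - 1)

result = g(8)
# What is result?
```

g(t) = 1 + 2·g(t-1), g(0)=1. Closed form: (1+1)·2^8 - 1 = 511.

Answer: 511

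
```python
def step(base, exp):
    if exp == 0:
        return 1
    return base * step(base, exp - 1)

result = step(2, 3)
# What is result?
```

step(2, 3) = 2 * 2 * 2 = 8

Answer: 8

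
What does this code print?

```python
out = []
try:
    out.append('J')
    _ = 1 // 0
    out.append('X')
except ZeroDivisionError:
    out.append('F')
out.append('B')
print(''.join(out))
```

Execution trace: 'J' (try body) → 'F' (except ZeroDivisionError) → 'B' (after the try/except). Output: JFB

Answer: JFB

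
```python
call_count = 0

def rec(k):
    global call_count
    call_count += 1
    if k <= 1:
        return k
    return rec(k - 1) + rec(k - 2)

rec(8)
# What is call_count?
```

Calls(k) = 1 + Calls(k-1) + Calls(k-2); Calls(0)=Calls(1)=1. For k=8 this gives 67.

Answer: 67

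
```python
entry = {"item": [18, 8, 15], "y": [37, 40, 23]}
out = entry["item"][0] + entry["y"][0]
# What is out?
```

Trace:
`entry = {"item": [18, 8, 15], "y": [37, 40, 23]}` → entry = {'item': [18, 8, 15], 'y': [37, 40, 23]}
`out = entry["item"][0] + entry["y"][0]` → out = 55
So out = 55

Answer: 55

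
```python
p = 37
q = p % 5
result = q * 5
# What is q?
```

Trace:
`p = 37` → p = 37
`q = p % 5` → q = 2
`result = q * 5` → result = 10
So q = 2

Answer: 2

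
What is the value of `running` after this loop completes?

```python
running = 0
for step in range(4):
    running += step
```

Sum of 0 to 3 = 6
`running` takes the values: 0 → 1 → 3 → 6

Answer: 6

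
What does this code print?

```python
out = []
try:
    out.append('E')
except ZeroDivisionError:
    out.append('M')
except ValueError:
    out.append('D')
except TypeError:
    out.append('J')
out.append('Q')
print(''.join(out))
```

Execution trace: 'E' (try body, no exception) → 'Q' (after the try/except). Output: EQ

Answer: EQ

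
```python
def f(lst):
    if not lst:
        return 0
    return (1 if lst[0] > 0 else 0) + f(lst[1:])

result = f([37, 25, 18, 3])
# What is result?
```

Count of positive elements in [37, 25, 18, 3] = 4

Answer: 4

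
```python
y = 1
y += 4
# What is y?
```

Trace:
`y = 1` → y = 1
`y += 4` → y = 5
So y = 5

Answer: 5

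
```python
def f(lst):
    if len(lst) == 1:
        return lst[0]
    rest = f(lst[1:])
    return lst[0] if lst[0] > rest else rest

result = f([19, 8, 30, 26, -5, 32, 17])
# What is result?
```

Recursive max over [19, 8, 30, 26, -5, 32, 17] = 32

Answer: 32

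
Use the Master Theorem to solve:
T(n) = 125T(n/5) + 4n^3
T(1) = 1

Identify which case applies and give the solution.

a=125, b=5, f(n)=4n^3. log_5(125) = 3. Since c=3 = 3, Case 2 applies: T(n) = Θ(n^log_b(a) · log n) = O(n^3 log n).

Answer: O(n^3 log n) - Case 2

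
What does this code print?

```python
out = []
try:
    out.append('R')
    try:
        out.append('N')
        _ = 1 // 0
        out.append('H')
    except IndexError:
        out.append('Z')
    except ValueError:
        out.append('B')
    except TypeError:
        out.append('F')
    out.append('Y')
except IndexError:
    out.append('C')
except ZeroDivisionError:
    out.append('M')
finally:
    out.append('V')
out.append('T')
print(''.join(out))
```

Execution trace: 'R' (try body) → 'N' (inner try body) → 'M' (except ZeroDivisionError) → 'V' (finally) → 'T' (after the try/except). Output: RNMVT

Answer: RNMVT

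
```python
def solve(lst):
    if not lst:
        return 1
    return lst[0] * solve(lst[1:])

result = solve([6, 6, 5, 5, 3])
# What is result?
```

Product over [6, 6, 5, 5, 3] = 6 * 6 * 5 * 5 * 3 = 2700

Answer: 2700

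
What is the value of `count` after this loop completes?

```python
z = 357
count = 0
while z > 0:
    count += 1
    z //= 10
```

Count digits by repeated division by 10
`count` takes the values: 0 → 1 → 2 → 3

Answer: 3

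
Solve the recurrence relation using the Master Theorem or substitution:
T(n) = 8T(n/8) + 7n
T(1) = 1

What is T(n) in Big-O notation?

By Master Theorem: a=8, b=8, f(n)=7n. Since log_8(8) = 1 and f(n) = Θ(n^1), Case 2 applies. T(n) = O(n log n).

Answer: O(n log n)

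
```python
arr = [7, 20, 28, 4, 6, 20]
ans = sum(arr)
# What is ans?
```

Trace:
`arr = [7, 20, 28, 4, 6, 20]` → arr = [7, 20, 28, 4, 6, 20]
`ans = sum(arr)` → ans = 85
So ans = 85

Answer: 85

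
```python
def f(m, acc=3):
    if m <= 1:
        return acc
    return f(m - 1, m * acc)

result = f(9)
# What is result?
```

Accumulator trace (n, acc): (9, 3) -> (8, 27) -> (7, 216) -> (6, 1512) -> (5, 9072) -> (4, 45360) -> (3, 181440) -> (2, 544320) -> (1, 1088640) -> return 1088640

Answer: 1088640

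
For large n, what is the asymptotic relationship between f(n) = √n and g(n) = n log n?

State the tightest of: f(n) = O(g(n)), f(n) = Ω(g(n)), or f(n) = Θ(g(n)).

√n vs n log n: f(n) = O(g(n)) but not Ω(g(n)) — n log n grows strictly faster than √n.

Answer: f(n) = O(g(n)) but not Ω(g(n)) — n log n grows strictly faster than √n.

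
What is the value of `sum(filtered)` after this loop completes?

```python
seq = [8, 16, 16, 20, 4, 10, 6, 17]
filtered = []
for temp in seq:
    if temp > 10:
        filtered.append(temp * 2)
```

Sum of doubled values > 10
`filtered` takes the values: [] → [32] → [32, 32] → [32, 32, 40] → [32, 32, 40, 34]
So `sum(filtered)` = 138

Answer: 138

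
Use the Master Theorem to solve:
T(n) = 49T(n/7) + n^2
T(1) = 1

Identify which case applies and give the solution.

a=49, b=7, f(n)=n^2. log_7(49) = 2. Since c=2 = 2, Case 2 applies: T(n) = Θ(n^log_b(a) · log n) = O(n^2 log n).

Answer: O(n^2 log n) - Case 2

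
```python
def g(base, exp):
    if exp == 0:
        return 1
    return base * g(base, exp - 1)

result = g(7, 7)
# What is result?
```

g(7, 7) = 7 * 7 * 7 * 7 * 7 * 7 * 7 = 823543

Answer: 823543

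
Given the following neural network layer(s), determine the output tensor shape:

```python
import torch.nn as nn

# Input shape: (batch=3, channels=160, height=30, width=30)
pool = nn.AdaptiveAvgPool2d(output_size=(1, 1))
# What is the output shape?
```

Input: (3, 160, 30, 30) -> Output: (3, 160, 1, 1)

Answer: (3, 160, 1, 1)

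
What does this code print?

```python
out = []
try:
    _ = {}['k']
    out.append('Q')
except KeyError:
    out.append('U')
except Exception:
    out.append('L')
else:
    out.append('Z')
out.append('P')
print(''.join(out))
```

Execution trace: 'U' (except KeyError) → 'P' (after the try/except). Output: UP

Answer: UP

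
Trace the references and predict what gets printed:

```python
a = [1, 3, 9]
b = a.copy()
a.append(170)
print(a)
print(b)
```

Key concept: list.copy() creates independent copy.
Step by step:
`a = [1, 3, 9]` → a = [1, 3, 9]
`b = a.copy()` → b = [1, 3, 9]
`a.append(170)` → a = [1, 3, 9, 170]
`print(a)` → prints [1, 3, 9, 170]
`print(b)` → prints [1, 3, 9]

Answer:
[1, 3, 9, 170]
[1, 3, 9]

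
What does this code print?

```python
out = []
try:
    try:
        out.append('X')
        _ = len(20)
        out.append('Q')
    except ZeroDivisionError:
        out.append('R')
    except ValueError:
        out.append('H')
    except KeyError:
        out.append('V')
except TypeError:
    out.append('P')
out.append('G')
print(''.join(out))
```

Execution trace: 'X' (try body) → 'P' (outer except TypeError) → 'G' (after the try/except). Output: XPG

Answer: XPG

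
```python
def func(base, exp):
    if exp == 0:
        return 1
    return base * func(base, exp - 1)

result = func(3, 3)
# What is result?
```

func(3, 3) = 3 * 3 * 3 = 27

Answer: 27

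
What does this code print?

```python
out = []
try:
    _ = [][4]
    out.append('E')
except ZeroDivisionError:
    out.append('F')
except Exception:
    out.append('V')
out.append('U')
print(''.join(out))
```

Execution trace: 'V' (except Exception) → 'U' (after the try/except). Output: VU

Answer: VU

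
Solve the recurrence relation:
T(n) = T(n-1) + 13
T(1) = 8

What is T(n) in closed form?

Unrolling: T(n) = T(1) + 13·(n-1) = 8 + 13(n-1) = 13n - 5.

Answer: T(n) = 13n - 5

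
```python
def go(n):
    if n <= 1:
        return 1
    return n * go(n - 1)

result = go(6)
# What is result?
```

go(6) = 6 * 5 * 4 * 3 * 2 * 1 = 720

Answer: 720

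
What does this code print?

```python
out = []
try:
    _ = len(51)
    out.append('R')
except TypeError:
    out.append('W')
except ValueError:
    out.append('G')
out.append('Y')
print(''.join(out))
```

Execution trace: 'W' (except TypeError) → 'Y' (after the try/except). Output: WY

Answer: WY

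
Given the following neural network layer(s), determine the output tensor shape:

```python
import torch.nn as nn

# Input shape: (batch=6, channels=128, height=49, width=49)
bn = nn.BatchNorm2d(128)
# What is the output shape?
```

Input: (6, 128, 49, 49) -> Output: (6, 128, 49, 49)

Answer: (6, 128, 49, 49)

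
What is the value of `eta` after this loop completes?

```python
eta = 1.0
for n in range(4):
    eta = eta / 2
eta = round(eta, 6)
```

Halving LR 4 times: 1 / 2^4
`eta` takes the values: 1.0 → 0.5 → 0.25 → 0.125 → 0.0625

Answer: 0.0625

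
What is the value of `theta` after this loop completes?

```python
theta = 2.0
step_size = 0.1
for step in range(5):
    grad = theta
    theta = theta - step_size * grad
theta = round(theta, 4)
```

Gradient descent: w = 2.0 * (1 - 0.1)^5
`theta` takes the values: 2.0 → 1.8 → 1.62 → 1.458 → 1.3122 → 1.18098 → 1.181

Answer: 1.181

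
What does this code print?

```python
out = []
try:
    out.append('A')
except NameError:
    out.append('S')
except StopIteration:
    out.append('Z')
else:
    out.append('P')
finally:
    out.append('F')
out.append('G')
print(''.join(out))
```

Execution trace: 'A' (try body, no exception) → 'P' (else) → 'F' (finally) → 'G' (after the try/except). Output: APFG

Answer: APFG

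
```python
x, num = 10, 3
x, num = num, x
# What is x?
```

Trace:
`x, num = 10, 3` → x = 10; num = 3
`x, num = num, x` → x = 3; num = 10
So x = 3

Answer: 3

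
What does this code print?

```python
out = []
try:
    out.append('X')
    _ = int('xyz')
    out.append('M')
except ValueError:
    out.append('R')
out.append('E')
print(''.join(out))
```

Execution trace: 'X' (try body) → 'R' (except ValueError) → 'E' (after the try/except). Output: XRE

Answer: XRE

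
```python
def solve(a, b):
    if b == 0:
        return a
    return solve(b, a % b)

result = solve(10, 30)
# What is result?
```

solve(10, 30) -> solve(30, 10) -> solve(10, 0) -> 10

Answer: 10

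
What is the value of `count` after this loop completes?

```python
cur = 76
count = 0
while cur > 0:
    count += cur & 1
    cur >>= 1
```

Count set bits in 76 (binary: 0b1001100)
`count` takes the values: 0 → 1 → 2 → 3

Answer: 3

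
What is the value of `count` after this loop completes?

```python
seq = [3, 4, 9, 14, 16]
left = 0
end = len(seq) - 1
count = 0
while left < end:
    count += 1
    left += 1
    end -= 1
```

Iterations until pointers meet (list length 5)
`count` takes the values: 0 → 1 → 2

Answer: 2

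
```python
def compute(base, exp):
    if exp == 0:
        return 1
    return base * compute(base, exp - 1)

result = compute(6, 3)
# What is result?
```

compute(6, 3) = 6 * 6 * 6 = 216

Answer: 216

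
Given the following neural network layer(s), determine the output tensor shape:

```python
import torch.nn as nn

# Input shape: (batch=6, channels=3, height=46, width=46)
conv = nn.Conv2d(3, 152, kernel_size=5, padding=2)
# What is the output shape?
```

Input: (6, 3, 46, 46) -> Output: (6, 152, 46, 46)

Answer: (6, 152, 46, 46)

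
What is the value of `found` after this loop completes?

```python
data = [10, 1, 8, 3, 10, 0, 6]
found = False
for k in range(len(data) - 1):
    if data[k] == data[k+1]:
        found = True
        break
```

Check consecutive duplicates in [10, 1, 8, 3, 10, 0, 6]
`found` takes the values: False

Answer: False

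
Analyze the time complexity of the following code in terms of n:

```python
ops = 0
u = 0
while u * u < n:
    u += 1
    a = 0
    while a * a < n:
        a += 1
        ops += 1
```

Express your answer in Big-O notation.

Each loop level contributes: √n × √n. Multiplying the contributions gives O(n).

Answer: O(n)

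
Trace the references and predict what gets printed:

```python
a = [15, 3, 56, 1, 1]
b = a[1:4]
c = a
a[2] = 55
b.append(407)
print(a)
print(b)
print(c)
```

Key concept: slice vs alias.
Step by step:
`a = [15, 3, 56, 1, 1]` → a = [15, 3, 56, 1, 1]
`b = a[1:4]` → b = [3, 56, 1]
`c = a` → c = [15, 3, 56, 1, 1] (same object as a)
`a[2] = 55` → a = [15, 3, 55, 1, 1] (same object as c); c = [15, 3, 55, 1, 1] (same object as a)
`b.append(407)` → b = [3, 56, 1, 407]
`print(a)` → prints [15, 3, 55, 1, 1]
`print(b)` → prints [3, 56, 1, 407]
`print(c)` → prints [15, 3, 55, 1, 1]

Answer:
[15, 3, 55, 1, 1]
[3, 56, 1, 407]
[15, 3, 55, 1, 1]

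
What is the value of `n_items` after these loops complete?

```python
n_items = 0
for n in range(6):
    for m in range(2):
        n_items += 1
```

6 * 2 = 12
`n_items` takes the values: 0 → 1 → 2 → 3 → 4 → 5 → 6 → 7 → 8 → 9 → 10 → 11 → 12

Answer: 12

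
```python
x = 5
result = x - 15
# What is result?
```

Trace:
`x = 5` → x = 5
`result = x - 15` → result = -10
So result = -10

Answer: -10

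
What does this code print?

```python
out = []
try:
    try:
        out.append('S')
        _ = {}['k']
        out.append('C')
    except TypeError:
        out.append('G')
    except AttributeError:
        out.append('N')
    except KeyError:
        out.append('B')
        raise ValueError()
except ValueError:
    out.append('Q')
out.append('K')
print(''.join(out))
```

Execution trace: 'S' (try body) → 'B' (except KeyError) → 'Q' (outer except ValueError) → 'K' (after the try/except). Output: SBQK

Answer: SBQK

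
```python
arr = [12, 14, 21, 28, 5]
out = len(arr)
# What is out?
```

Trace:
`arr = [12, 14, 21, 28, 5]` → arr = [12, 14, 21, 28, 5]
`out = len(arr)` → out = 5
So out = 5

Answer: 5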